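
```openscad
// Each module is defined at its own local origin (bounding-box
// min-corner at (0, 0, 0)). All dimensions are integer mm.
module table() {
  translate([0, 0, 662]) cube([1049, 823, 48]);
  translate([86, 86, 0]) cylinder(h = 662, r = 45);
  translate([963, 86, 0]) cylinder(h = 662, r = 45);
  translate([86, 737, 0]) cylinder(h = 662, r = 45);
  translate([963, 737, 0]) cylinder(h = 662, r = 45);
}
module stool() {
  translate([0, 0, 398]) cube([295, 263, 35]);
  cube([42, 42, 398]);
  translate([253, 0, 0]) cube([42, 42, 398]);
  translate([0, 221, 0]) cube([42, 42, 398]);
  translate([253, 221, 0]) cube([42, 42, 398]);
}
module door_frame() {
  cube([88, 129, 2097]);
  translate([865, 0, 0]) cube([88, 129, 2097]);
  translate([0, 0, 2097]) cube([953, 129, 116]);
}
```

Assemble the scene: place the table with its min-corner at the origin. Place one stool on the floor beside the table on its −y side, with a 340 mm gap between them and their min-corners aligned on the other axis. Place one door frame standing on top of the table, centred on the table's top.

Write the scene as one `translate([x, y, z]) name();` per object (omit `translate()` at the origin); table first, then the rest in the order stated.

table();
translate([0, -603, 0]) stool();
translate([48, 347, 710]) door_frame();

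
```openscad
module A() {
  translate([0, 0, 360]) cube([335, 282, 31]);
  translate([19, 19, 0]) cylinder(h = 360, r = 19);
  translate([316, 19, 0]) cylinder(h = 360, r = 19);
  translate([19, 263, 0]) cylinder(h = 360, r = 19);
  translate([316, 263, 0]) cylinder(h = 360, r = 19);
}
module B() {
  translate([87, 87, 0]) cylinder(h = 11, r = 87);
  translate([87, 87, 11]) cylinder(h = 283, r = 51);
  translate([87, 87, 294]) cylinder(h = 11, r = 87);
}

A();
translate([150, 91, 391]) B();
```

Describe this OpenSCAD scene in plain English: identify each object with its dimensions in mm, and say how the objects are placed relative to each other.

A is a four-legged stool. The seat is 335×282 mm, 31 mm thick, top at z = 391 mm. It stands on four round legs, each 38 mm in diameter, from z = 0 to the seat underside, each leg's axis is inset half a diameter from the nearest pair of seat edges (so the leg's bounding box is flush with the corner).

B is a spool: two coaxial disc flanges of radius 87 mm and thickness 11 mm, joined by a core cylinder of radius 51 mm and height 283 mm. The lower flange rests on z = 0 and the three cylinders share a vertical axis.

The spool is on top of the stool.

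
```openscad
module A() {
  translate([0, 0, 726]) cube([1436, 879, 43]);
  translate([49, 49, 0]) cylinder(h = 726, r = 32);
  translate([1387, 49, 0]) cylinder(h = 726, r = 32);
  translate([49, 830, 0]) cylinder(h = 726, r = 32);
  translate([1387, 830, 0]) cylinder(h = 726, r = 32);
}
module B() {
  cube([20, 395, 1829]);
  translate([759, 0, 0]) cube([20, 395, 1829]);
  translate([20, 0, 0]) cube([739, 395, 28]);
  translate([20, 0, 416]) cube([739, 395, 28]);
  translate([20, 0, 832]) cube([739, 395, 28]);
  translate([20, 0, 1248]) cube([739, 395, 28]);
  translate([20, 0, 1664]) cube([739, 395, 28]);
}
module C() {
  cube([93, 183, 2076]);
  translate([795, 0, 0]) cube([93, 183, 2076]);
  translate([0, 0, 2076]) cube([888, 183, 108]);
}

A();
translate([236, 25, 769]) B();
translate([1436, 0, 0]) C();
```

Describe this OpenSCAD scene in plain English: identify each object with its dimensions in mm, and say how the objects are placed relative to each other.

A is a rectangular dining table. The top is 1436×879×43 mm with its upper surface at z = 769 mm. It stands on four round legs of 64 mm diameter, each leg's bounding box inset 17 mm from the nearest pair of top edges, running from the floor to the underside of the top.

B is an open bookshelf. Two side panels, each 20 mm thick, 395 mm deep and 1829 mm tall, stand 779 mm apart (outside-to-outside). Between them sit 5 shelves, each 28 mm thick and 395 mm deep, spanning the full gap between the sides. The bottom shelf rests on the floor (its underside at z = 0) and the clear gap between one shelf's top and the next shelf's underside is 388 mm.

C is a rectangular door frame: two vertical jambs of 93×183 mm section, 2076 mm tall, with a clear opening 702 mm wide between their inner faces. A header 108 mm tall and 183 mm deep lies on top of the jambs and spans the full outside width.

The bookshelf is on top of the table. The door frame is against the table's +x side, with their −y faces flush.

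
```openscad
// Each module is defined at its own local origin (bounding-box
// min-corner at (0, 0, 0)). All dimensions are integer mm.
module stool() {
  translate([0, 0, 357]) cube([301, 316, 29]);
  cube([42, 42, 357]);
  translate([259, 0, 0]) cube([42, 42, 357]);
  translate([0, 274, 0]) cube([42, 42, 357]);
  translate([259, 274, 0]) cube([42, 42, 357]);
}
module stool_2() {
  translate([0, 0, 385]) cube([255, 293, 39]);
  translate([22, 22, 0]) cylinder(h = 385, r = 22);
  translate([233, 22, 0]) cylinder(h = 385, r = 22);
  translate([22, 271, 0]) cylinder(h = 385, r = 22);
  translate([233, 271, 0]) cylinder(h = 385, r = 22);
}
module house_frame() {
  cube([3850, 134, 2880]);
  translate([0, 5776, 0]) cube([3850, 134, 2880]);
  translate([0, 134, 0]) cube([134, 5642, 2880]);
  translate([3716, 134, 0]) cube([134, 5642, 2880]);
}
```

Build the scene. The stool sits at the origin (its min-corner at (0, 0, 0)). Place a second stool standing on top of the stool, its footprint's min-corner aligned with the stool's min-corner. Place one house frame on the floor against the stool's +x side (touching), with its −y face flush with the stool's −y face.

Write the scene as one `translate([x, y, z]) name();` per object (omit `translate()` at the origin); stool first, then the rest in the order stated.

stool();
translate([0, 0, 386]) stool_2();
translate([301, 0, 0]) house_frame();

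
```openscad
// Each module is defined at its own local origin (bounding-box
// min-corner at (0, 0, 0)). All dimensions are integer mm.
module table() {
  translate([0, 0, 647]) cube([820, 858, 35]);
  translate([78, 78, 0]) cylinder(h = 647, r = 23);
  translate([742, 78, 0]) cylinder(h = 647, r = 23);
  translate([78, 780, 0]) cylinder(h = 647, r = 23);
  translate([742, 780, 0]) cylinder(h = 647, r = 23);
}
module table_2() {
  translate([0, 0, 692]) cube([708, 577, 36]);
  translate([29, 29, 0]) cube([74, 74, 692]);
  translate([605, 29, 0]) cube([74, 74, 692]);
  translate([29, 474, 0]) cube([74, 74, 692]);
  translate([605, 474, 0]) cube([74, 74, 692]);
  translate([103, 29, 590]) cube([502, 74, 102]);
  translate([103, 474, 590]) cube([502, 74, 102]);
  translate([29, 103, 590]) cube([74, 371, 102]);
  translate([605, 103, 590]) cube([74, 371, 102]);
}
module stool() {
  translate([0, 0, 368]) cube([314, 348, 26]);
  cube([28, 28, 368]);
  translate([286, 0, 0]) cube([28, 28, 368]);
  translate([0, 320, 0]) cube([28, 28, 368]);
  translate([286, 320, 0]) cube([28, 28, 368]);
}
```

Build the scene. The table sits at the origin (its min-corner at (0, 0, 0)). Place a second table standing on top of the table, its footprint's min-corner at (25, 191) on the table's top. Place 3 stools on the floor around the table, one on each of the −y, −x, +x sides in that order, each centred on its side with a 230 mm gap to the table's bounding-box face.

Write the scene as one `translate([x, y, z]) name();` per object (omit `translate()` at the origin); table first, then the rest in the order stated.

table();
translate([25, 191, 682]) table_2();
translate([253, -578, 0]) stool();
translate([-544, 255, 0]) stool();
translate([1050, 255, 0]) stool();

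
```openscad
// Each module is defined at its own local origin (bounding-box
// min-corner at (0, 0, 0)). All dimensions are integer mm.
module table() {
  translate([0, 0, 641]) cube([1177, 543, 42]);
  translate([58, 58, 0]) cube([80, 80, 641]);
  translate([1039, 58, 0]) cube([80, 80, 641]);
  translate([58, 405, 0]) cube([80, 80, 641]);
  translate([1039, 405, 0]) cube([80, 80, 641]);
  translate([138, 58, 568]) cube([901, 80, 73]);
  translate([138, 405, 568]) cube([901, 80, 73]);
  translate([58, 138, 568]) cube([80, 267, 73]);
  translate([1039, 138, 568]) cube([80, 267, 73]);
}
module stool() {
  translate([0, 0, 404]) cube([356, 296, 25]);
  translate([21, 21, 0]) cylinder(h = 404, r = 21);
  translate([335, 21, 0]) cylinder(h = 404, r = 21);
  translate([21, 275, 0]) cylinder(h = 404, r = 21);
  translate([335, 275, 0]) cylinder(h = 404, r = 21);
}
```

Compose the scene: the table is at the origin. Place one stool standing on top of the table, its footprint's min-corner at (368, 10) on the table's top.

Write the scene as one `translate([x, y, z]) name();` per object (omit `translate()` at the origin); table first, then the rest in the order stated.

table();
translate([368, 10, 683]) stool();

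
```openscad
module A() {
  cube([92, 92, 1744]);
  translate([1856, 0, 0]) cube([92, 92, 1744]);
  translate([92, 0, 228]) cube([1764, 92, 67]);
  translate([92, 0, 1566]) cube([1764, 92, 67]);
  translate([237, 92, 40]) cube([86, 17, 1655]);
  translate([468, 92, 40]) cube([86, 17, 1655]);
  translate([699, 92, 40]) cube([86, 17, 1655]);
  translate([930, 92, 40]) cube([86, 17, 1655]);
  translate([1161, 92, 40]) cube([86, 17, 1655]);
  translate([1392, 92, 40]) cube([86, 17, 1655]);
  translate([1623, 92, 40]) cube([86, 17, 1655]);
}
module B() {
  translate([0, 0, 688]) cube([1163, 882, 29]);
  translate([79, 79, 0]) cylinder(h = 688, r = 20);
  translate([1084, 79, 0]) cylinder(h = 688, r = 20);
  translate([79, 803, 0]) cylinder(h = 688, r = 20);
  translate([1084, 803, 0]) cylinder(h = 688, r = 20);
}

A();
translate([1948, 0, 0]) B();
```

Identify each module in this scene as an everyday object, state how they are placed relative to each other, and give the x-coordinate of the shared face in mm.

The fence section's +x face and the table's −x face are both at x = 1948 mm.

A is a fence section. B is a table. The table is against the fence section's +x side, with their −y faces flush. The x-coordinate of the shared face is 1948 mm.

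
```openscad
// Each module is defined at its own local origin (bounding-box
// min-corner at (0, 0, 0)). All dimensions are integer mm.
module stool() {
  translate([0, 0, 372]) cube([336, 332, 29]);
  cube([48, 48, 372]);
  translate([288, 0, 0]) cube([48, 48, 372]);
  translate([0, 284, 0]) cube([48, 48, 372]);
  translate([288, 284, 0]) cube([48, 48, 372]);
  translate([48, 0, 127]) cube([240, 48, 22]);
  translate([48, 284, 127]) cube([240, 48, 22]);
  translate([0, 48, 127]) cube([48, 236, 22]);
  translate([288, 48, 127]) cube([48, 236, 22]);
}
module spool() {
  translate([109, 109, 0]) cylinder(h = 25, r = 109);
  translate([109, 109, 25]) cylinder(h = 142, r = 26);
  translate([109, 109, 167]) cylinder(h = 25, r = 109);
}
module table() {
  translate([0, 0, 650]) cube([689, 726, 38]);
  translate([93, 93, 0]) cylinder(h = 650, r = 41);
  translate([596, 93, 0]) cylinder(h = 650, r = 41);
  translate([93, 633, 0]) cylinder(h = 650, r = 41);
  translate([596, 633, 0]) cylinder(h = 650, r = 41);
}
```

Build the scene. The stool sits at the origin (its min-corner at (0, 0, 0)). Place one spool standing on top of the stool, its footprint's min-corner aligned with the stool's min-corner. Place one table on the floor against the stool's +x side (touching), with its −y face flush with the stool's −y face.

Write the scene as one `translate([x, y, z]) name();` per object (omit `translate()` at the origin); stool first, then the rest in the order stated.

stool();
translate([0, 0, 401]) spool();
translate([336, 0, 0]) table();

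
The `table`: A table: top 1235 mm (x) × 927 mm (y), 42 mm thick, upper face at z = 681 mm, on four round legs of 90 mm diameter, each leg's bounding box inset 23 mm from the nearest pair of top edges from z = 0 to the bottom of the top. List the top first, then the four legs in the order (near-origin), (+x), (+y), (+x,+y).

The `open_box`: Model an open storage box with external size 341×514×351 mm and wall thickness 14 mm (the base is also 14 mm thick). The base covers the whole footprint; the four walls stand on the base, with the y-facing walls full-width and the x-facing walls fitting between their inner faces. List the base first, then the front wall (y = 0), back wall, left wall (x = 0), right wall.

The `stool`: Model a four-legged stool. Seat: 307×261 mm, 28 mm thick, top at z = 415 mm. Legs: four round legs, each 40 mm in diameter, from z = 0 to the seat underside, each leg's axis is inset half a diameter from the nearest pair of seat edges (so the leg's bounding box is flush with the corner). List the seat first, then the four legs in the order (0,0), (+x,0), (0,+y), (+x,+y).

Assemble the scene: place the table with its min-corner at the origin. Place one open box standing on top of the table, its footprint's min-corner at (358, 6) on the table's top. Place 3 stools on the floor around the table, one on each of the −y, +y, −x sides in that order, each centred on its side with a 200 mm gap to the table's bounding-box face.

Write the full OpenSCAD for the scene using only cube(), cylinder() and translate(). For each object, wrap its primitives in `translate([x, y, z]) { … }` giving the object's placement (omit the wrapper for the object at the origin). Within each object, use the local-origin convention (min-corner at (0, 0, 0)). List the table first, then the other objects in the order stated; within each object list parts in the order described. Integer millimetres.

translate([0, 0, 639]) cube([1235, 927, 42]);
translate([68, 68, 0]) cylinder(h = 639, r = 45);
translate([1167, 68, 0]) cylinder(h = 639, r = 45);
translate([68, 859, 0]) cylinder(h = 639, r = 45);
translate([1167, 859, 0]) cylinder(h = 639, r = 45);
translate([358, 6, 681]) {
  cube([341, 514, 14]);
  translate([0, 0, 14]) cube([341, 14, 337]);
  translate([0, 500, 14]) cube([341, 14, 337]);
  translate([0, 14, 14]) cube([14, 486, 337]);
  translate([327, 14, 14]) cube([14, 486, 337]);
}
translate([464, -461, 0]) {
  translate([0, 0, 387]) cube([307, 261, 28]);
  translate([20, 20, 0]) cylinder(h = 387, r = 20);
  translate([287, 20, 0]) cylinder(h = 387, r = 20);
  translate([20, 241, 0]) cylinder(h = 387, r = 20);
  translate([287, 241, 0]) cylinder(h = 387, r = 20);
}
translate([464, 1127, 0]) {
  translate([0, 0, 387]) cube([307, 261, 28]);
  translate([20, 20, 0]) cylinder(h = 387, r = 20);
  translate([287, 20, 0]) cylinder(h = 387, r = 20);
  translate([20, 241, 0]) cylinder(h = 387, r = 20);
  translate([287, 241, 0]) cylinder(h = 387, r = 20);
}
translate([-507, 333, 0]) {
  translate([0, 0, 387]) cube([307, 261, 28]);
  translate([20, 20, 0]) cylinder(h = 387, r = 20);
  translate([287, 20, 0]) cylinder(h = 387, r = 20);
  translate([20, 241, 0]) cylinder(h = 387, r = 20);
  translate([287, 241, 0]) cylinder(h = 387, r = 20);
}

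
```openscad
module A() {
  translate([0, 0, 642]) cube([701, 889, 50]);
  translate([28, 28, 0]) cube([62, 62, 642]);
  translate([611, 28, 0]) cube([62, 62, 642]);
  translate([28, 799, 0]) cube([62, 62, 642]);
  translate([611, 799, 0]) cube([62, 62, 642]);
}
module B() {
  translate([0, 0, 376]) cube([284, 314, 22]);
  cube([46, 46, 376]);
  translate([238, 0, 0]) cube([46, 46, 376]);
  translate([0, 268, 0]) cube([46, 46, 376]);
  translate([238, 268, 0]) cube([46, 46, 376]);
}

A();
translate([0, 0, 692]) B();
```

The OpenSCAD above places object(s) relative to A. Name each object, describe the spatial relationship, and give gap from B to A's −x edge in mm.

The stool's min-x is at 0; the table's min-x is 0; gap = 0 mm.

A is a table. B is a stool. The stool is on top of the table. The gap from the stool to the table's −x edge is 0 mm.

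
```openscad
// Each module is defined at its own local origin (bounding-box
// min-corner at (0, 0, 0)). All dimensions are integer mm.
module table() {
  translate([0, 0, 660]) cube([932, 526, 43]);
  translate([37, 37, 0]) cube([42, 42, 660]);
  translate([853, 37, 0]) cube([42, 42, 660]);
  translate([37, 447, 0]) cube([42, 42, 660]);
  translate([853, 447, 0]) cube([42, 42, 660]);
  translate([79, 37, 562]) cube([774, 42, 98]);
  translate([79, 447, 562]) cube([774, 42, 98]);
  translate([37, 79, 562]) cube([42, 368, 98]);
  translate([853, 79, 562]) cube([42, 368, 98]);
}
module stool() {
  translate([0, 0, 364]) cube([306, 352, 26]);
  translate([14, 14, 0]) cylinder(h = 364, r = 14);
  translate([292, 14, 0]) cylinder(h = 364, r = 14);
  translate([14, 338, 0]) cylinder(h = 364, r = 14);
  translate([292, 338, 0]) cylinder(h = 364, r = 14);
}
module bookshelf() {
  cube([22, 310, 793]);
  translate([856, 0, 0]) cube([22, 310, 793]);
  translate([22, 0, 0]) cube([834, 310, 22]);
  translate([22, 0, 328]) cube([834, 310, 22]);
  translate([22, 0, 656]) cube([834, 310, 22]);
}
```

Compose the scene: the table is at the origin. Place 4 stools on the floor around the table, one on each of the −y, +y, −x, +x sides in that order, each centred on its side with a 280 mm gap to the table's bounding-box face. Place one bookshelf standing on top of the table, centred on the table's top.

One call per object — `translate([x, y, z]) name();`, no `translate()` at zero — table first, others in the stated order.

table();
translate([313, -632, 0]) stool();
translate([313, 806, 0]) stool();
translate([-586, 87, 0]) stool();
translate([1212, 87, 0]) stool();
translate([27, 108, 703]) bookshelf();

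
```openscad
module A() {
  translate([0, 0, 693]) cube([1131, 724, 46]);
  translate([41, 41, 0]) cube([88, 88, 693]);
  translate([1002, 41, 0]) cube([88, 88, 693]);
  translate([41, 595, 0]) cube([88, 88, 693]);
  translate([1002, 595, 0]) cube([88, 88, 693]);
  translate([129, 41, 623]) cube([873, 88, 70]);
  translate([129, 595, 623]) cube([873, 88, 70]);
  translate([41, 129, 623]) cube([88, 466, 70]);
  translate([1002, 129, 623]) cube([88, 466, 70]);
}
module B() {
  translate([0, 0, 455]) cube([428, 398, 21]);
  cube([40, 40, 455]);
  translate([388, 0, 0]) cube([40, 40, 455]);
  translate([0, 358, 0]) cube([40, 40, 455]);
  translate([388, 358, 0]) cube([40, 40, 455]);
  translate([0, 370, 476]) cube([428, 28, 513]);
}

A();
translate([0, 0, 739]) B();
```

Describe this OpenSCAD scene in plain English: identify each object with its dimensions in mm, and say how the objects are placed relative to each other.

A is a table with a 1131×724 mm rectangular top, 46 mm thick, top surface at z = 739 mm, supported by four 88×88 mm square legs, each inset 41 mm from the nearest pair of top edges, running from the floor. Four apron rails, 88 mm thick and 70 mm tall, run between adjacent legs with their top edges flush with the underside of the top and their outer faces flush with the legs' outer faces.

B is a chair: 428×398 mm seat, 21 mm thick, top at z = 476 mm, on four 40 mm square corner legs flush with the seat edges. A 28 mm thick backrest slab spans the full seat width, extending 513 mm above the seat top, its back face flush with the seat's +y edge.

The chair is on top of the table.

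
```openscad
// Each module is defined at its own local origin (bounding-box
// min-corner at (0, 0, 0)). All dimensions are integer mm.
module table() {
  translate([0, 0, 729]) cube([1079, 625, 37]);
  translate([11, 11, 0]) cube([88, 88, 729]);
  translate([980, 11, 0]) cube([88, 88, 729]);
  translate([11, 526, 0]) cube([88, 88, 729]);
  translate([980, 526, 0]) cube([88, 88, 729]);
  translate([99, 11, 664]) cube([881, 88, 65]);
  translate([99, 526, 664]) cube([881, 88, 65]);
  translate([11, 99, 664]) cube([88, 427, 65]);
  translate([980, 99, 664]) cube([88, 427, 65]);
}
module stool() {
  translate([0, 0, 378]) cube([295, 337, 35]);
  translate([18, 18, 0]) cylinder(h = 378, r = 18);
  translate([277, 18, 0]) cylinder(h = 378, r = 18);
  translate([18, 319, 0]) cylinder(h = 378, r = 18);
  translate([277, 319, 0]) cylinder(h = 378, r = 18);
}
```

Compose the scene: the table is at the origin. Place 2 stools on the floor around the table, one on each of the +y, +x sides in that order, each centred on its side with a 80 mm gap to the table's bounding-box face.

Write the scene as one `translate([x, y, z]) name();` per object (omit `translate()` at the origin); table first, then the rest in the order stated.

table();
translate([392, 705, 0]) stool();
translate([1159, 144, 0]) stool();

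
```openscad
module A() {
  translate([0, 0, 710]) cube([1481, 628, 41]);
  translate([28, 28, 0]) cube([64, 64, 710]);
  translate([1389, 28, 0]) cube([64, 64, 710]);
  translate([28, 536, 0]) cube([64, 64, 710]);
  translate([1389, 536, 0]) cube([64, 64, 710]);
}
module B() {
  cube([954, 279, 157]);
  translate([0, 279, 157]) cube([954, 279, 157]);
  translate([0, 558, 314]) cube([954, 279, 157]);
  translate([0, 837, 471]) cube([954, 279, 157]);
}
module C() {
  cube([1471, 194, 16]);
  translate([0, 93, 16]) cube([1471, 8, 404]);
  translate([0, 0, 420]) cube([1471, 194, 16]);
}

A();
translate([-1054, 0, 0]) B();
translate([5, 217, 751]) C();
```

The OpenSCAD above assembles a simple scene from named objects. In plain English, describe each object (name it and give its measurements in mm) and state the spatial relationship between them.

A is a rectangular dining table. The top is 1481×628×41 mm with its upper surface at z = 751 mm. It stands on four 64×64 mm square legs, each inset 28 mm from the nearest pair of top edges, running from the floor to the underside of the top.

B is a run of 4 identical solid stair steps. Each tread is 954×279 mm and each step block is 157 mm high. Step 1 rests on the floor; step k is offset from step 1 by (k−1)×279 mm in y and (k−1)×157 mm in z.

C is an I-beam lying along x, 1471 mm long. Overall section height 436 mm. Two flanges 194 mm wide (y) and 16 mm thick, one on the floor and one at the top; a web 8 mm thick runs between them, centred on the flange width.

The staircase is on the floor beside the table on its −x side. The I-beam is on top of the table, centred.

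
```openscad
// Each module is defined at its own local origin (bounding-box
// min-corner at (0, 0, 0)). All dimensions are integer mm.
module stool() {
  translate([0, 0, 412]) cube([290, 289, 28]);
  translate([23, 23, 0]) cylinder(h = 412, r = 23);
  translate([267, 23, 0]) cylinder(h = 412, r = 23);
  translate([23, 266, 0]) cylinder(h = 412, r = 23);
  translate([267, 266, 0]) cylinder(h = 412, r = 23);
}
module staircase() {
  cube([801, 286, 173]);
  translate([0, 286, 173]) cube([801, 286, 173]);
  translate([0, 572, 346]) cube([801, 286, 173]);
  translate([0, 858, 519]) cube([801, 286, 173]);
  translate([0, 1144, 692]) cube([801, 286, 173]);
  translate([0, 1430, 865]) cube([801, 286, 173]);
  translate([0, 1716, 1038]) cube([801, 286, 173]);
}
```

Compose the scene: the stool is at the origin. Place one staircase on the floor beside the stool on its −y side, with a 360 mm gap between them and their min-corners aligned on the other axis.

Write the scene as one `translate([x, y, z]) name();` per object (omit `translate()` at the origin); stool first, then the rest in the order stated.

stool();
translate([0, -2362, 0]) staircase();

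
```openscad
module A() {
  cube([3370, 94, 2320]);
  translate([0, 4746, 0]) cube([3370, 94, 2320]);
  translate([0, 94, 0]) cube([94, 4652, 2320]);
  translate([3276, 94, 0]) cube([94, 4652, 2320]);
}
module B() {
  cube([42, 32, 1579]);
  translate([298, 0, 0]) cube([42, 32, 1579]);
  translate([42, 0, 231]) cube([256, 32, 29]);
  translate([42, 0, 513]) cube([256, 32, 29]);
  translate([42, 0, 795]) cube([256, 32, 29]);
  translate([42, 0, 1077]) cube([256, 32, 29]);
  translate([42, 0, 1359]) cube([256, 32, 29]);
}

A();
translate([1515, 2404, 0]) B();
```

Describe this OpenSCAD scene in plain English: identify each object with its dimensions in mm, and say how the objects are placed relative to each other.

A is a box-shaped house frame (walls only): outside footprint 3370×4840 mm, wall height 2320 mm, wall thickness 94 mm. The two y-facing walls run the full x-width; the two x-facing walls fit between the inner faces of the y-facing walls.

B is a straight ladder. Two 42×32 mm vertical rails, 1579 mm tall, stand 340 mm apart (outside-to-outside) with their front faces coplanar on the −y side. 5 rungs, each 32 mm deep and 29 mm tall, span between the inner faces of the rails, front faces flush with the rails. The lowest rung's underside is at z = 231 mm and rungs are spaced 282 mm apart (underside to underside).

The ladder sits inside the house frame, centred.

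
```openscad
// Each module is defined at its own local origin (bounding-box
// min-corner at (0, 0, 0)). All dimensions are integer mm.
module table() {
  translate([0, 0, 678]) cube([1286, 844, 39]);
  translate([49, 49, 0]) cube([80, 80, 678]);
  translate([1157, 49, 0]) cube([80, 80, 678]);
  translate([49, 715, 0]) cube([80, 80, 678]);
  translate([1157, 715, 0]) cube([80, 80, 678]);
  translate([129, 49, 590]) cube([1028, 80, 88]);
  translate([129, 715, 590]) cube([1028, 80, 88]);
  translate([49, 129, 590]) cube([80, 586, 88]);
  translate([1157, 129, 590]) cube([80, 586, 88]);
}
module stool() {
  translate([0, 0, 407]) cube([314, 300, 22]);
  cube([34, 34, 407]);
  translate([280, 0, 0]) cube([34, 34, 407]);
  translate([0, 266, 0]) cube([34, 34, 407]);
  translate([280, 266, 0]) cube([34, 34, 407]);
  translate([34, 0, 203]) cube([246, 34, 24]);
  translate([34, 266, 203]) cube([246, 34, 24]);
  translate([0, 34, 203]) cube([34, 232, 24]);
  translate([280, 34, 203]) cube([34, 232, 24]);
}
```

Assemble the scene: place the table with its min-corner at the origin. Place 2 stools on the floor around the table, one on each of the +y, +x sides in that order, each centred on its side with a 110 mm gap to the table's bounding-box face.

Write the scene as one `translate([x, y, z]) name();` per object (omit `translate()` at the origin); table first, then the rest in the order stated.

table();
translate([486, 954, 0]) stool();
translate([1396, 272, 0]) stool();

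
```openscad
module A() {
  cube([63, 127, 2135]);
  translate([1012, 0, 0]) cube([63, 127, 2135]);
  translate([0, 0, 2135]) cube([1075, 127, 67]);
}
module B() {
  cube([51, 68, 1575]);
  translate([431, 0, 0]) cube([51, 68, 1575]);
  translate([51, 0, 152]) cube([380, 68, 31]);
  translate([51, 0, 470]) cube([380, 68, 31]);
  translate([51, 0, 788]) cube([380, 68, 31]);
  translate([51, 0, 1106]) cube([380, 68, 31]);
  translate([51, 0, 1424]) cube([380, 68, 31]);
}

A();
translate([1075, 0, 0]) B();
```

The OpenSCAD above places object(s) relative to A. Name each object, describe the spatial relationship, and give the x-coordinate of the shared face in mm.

The door frame's +x face and the ladder's −x face are both at x = 1075 mm.

A is a door frame. B is a ladder. The ladder is against the door frame's +x side, with their −y faces flush. The x-coordinate of the shared face is 1075 mm.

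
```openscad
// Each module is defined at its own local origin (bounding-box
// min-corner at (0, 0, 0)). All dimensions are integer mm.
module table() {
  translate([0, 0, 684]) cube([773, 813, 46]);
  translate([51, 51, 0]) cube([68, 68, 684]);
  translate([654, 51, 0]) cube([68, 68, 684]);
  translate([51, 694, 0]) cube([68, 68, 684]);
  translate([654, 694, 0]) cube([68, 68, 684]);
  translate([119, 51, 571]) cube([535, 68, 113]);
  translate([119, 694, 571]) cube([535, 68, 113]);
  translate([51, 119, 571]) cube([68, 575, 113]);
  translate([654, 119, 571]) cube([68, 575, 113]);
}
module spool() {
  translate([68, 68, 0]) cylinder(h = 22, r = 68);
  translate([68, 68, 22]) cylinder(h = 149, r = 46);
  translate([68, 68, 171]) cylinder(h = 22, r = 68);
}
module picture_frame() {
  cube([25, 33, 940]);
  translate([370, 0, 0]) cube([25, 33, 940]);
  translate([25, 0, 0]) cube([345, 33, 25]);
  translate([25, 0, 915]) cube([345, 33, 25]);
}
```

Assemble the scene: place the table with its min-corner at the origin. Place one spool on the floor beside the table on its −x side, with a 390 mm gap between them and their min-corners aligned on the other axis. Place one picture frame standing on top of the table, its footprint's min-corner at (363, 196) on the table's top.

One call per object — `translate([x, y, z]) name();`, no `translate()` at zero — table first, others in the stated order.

table();
translate([-526, 0, 0]) spool();
translate([363, 196, 730]) picture_frame();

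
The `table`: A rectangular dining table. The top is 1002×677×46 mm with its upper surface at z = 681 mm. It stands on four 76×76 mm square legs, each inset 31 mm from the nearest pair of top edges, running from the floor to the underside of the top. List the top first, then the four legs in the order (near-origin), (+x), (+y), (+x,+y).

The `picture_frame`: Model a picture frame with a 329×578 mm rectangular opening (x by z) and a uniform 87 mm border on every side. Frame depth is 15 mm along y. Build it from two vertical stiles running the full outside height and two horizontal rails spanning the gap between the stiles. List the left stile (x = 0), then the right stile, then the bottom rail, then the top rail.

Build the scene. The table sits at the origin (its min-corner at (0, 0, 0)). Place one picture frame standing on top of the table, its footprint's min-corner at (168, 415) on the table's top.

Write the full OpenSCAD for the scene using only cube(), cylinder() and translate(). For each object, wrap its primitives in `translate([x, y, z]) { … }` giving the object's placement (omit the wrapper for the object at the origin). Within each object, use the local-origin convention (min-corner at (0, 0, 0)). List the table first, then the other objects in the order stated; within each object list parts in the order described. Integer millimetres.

translate([0, 0, 635]) cube([1002, 677, 46]);
translate([31, 31, 0]) cube([76, 76, 635]);
translate([895, 31, 0]) cube([76, 76, 635]);
translate([31, 570, 0]) cube([76, 76, 635]);
translate([895, 570, 0]) cube([76, 76, 635]);
translate([168, 415, 681]) {
  cube([87, 15, 752]);
  translate([416, 0, 0]) cube([87, 15, 752]);
  translate([87, 0, 0]) cube([329, 15, 87]);
  translate([87, 0, 665]) cube([329, 15, 87]);
}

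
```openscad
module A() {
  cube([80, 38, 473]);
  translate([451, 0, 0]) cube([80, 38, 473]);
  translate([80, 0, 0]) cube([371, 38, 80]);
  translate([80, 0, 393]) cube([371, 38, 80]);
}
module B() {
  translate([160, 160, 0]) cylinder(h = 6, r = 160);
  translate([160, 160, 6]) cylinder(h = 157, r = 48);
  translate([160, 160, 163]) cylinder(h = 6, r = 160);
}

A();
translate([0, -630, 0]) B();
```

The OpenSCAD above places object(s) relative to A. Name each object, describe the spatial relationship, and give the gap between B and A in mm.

The spool's nearest face is 310 mm from the picture frame's −y face.

A is a picture frame. B is a spool. The spool is on the floor beside the picture frame on its −y side. The gap between the spool and the picture frame is 310 mm.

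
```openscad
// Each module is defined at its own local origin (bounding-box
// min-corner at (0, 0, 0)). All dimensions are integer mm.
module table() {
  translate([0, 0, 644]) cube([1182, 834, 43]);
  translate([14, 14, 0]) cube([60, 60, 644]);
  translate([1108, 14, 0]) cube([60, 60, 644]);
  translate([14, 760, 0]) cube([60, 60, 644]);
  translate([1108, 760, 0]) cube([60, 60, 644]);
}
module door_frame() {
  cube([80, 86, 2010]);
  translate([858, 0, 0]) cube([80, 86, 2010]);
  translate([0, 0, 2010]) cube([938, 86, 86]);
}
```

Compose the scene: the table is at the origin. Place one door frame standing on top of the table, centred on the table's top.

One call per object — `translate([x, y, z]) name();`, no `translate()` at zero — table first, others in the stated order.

table();
translate([122, 374, 687]) door_frame();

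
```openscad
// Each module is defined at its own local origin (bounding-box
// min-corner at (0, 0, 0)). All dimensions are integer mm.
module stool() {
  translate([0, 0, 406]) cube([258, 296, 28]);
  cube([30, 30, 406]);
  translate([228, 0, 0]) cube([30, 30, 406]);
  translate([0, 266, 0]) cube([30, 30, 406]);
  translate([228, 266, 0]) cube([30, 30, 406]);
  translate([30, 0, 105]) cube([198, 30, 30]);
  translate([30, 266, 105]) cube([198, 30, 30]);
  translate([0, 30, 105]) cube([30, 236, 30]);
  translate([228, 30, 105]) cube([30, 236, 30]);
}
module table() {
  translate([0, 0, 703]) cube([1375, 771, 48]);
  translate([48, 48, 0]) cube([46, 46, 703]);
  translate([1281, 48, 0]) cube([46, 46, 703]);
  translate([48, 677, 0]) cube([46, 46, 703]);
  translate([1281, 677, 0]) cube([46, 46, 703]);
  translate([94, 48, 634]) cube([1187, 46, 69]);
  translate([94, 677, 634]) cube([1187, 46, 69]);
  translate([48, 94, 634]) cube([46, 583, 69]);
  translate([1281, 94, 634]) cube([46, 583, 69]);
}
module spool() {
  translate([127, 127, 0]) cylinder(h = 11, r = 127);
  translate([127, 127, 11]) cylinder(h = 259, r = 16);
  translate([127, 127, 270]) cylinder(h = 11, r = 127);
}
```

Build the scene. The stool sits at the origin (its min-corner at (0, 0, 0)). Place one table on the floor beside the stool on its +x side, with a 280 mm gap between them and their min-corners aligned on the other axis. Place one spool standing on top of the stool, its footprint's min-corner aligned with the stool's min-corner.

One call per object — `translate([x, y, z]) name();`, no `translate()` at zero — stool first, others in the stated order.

stool();
translate([538, 0, 0]) table();
translate([0, 0, 434]) spool();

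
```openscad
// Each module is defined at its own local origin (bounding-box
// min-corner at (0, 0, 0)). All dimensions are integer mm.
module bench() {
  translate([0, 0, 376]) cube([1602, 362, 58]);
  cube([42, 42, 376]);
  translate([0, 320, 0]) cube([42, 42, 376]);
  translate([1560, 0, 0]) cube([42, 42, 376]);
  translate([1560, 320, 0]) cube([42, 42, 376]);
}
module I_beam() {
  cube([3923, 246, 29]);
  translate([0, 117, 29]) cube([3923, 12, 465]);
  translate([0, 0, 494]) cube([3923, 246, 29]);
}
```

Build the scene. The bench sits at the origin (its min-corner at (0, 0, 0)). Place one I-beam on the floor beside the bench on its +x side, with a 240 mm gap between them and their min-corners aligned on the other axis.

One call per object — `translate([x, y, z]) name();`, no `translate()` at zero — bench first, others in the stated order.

bench();
translate([1842, 0, 0]) I_beam();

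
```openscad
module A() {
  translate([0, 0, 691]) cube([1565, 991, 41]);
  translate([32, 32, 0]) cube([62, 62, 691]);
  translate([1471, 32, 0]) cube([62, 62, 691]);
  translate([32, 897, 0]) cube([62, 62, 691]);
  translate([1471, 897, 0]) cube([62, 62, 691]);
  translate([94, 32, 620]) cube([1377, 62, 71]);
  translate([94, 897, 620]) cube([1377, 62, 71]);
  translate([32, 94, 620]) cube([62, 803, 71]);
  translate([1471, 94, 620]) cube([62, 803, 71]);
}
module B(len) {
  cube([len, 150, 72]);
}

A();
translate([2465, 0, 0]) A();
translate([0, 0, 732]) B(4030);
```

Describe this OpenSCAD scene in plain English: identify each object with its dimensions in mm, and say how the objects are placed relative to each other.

A is a table with a 1565×991 mm rectangular top, 41 mm thick, top surface at z = 732 mm, supported by four 62×62 mm square legs, each inset 32 mm from the nearest pair of top edges, running from the floor. Four apron rails, 62 mm thick and 71 mm tall, run between adjacent legs with their top edges flush with the underside of the top and their outer faces flush with the legs' outer faces.

B is a rectangular beam 4030 mm long (x), 150 mm deep (y), 72 mm thick (z).

The beam spans the tops of two tables placed 900 mm apart, resting at z = 732 mm.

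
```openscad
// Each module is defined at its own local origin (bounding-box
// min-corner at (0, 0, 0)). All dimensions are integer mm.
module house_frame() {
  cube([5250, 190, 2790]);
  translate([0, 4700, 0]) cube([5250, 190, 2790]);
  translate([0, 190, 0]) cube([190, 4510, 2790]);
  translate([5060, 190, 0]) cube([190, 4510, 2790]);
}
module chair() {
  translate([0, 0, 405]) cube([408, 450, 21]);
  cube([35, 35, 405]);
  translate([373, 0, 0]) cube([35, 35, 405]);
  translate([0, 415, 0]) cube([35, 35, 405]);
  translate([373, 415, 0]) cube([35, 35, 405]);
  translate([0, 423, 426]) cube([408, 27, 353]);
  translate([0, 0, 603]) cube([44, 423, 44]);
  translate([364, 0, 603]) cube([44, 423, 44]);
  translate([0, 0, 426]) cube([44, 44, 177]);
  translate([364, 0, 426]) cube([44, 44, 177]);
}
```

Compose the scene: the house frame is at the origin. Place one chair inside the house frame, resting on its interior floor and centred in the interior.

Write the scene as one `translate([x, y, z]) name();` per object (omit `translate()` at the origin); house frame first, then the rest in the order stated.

house_frame();
translate([2421, 2220, 0]) chair();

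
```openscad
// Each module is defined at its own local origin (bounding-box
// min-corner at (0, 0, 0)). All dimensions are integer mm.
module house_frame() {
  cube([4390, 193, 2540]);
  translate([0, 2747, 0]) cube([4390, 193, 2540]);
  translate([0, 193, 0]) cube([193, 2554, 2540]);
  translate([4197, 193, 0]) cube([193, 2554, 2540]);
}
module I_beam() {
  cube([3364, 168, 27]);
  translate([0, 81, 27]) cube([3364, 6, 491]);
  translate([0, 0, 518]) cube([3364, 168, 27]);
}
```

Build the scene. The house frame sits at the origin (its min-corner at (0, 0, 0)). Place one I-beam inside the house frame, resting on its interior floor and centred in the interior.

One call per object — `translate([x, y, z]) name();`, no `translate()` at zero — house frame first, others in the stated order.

house_frame();
translate([513, 1386, 0]) I_beam();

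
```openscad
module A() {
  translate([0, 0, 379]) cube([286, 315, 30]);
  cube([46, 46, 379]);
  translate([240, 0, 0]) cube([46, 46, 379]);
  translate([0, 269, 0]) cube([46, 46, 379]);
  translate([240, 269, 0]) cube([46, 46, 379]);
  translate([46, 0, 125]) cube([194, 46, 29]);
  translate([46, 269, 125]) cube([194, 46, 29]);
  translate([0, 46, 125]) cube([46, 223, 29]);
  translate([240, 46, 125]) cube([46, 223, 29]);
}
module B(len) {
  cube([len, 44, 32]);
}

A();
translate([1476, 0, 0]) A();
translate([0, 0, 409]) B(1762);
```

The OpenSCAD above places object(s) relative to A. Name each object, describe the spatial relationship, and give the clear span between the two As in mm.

Second stool starts at x = 1476; first ends at x = 286; clear span = 1476 − 286 = 1190 mm.

A is a stool. B is a beam. A beam spans the tops of two stools. The clear span between the two stools is 1190 mm.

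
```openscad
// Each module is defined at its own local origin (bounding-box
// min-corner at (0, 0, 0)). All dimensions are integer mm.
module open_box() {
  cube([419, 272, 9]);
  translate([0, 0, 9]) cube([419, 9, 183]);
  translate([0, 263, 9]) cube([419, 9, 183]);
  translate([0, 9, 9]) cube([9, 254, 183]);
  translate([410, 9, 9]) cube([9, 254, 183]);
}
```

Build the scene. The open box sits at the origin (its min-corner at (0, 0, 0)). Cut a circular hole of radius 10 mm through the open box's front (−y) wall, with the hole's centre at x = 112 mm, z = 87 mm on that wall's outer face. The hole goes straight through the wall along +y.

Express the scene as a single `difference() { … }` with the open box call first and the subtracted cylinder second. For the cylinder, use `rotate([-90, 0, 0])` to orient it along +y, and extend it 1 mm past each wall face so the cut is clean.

difference() {
  open_box();
  translate([112, -1, 87]) rotate([-90, 0, 0]) cylinder(h = 11, r = 10);
}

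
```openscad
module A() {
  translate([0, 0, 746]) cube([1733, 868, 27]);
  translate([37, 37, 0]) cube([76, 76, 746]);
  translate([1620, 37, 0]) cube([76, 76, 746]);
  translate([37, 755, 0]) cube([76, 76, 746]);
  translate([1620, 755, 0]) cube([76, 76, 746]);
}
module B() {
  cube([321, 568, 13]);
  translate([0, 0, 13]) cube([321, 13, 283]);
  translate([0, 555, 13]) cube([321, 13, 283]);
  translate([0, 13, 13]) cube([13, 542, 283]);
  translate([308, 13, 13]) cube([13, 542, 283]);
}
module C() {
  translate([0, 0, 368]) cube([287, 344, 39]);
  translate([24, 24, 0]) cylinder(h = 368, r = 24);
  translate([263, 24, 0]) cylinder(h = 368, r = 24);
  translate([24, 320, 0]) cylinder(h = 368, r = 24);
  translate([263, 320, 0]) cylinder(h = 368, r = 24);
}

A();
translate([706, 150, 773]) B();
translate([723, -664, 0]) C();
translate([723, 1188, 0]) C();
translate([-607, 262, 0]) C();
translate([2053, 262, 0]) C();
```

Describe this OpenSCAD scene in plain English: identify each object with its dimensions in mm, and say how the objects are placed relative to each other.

A is a table: top 1733 mm (x) × 868 mm (y), 27 mm thick, upper face at z = 773 mm, on four 76×76 mm square legs, each inset 37 mm from the nearest pair of top edges, running from z = 0 to the bottom of the top.

B is an open storage box with external size 321×568×296 mm and wall thickness 13 mm (the base is also 13 mm thick). The base covers the whole footprint; the four walls stand on the base, with the y-facing walls full-width and the x-facing walls fitting between their inner faces.

C is a four-legged stool. The seat is 287×344 mm, 39 mm thick, top at z = 407 mm. It stands on four round legs, each 48 mm in diameter, from z = 0 to the seat underside, each leg's axis is inset half a diameter from the nearest pair of seat edges (so the leg's bounding box is flush with the corner).

The open box is on top of the table, centred. Four stools sit around the table at the −y, +y, −x, +x sides.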